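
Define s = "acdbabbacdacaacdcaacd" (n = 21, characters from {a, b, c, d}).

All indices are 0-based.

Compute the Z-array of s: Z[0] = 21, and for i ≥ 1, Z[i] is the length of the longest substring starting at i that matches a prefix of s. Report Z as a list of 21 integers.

[21, 0, 0, 0, 1, 0, 0, 3, 0, 0, 2, 0, 1, 3, 0, 0, 0, 1, 3, 0, 0]

Z[0]=21
i=1: outside box; Z[1]=0
i=2: outside box; Z[2]=0
i=3: outside box; Z[3]=0
i=4: outside box; Z[4]=1 grow→box=[4,5)
i=5: outside box; Z[5]=0
i=6: outside box; Z[6]=0
i=7: outside box; Z[7]=3 grow→box=[7,10)
i=8: min(r-i=2, Z[1]=0)=0; Z[8]=0
i=9: min(r-i=1, Z[2]=0)=0; Z[9]=0
i=10: outside box; Z[10]=2 grow→box=[10,12)
i=11: min(r-i=1, Z[1]=0)=0; Z[11]=0
i=12: outside box; Z[12]=1 grow→box=[12,13)
i=13: outside box; Z[13]=3 grow→box=[13,16)
i=14: min(r-i=2, Z[1]=0)=0; Z[14]=0
i=15: min(r-i=1, Z[2]=0)=0; Z[15]=0
i=16: outside box; Z[16]=0
i=17: outside box; Z[17]=1 grow→box=[17,18)
i=18: outside box; Z[18]=3 grow→box=[18,21)
i=19: min(r-i=2, Z[1]=0)=0; Z[19]=0
i=20: min(r-i=1, Z[2]=0)=0; Z[20]=0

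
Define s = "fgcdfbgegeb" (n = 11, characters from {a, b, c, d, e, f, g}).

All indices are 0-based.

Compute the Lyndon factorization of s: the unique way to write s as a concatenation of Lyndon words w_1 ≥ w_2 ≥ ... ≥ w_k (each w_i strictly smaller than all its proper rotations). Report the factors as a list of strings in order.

["fg", "cdf", "bgege", "b"]

emit factor 1: 'fg' (i=0, period=2)
emit factor 2: 'cdf' (i=2, period=3)
emit factor 3: 'bgege' (i=5, period=5)
emit factor 4: 'b' (i=10, period=1)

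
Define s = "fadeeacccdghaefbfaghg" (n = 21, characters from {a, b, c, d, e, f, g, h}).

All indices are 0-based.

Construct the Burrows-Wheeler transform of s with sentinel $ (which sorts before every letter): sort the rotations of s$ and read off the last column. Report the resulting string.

rank  rotation                last
    0  $fadeeacccdghaefbfaghg  g
    1  acccdghaefbfaghg$fadee  e
    2  adeeacccdghaefbfaghg$f  f
    3  aefbfaghg$fadeeacccdgh  h
    4  aghg$fadeeacccdghaefbf  f
    5  bfaghg$fadeeacccdghaef  f
    6  cccdghaefbfaghg$fadeea  a
    7  ccdghaefbfaghg$fadeeac  c
    8  cdghaefbfaghg$fadeeacc  c
    9  deeacccdghaefbfaghg$fa  a
   10  dghaefbfaghg$fadeeaccc  c
   11  eacccdghaefbfaghg$fade  e
   12  eeacccdghaefbfaghg$fad  d
   13  efbfaghg$fadeeacccdgha  a
   14  fadeeacccdghaefbfaghg$  $
   15  faghg$fadeeacccdghaefb  b
   16  fbfaghg$fadeeacccdghae  e
   17  g$fadeeacccdghaefbfagh  h
   18  ghaefbfaghg$fadeeacccd  d
   19  ghg$fadeeacccdghaefbfa  a
   20  haefbfaghg$fadeeacccdg  g
   21  hg$fadeeacccdghaefbfag  g

gefhffaccaceda$behdagg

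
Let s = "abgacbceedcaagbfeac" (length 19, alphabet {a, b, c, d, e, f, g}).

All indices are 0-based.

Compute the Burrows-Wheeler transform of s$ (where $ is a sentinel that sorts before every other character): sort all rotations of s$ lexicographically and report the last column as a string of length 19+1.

rank  rotation              last
    0  $abgacbceedcaagbfeac  c
    1  aagbfeac$abgacbceedc  c
    2  abgacbceedcaagbfeac$  $
    3  ac$abgacbceedcaagbfe  e
    4  acbceedcaagbfeac$abg  g
    5  agbfeac$abgacbceedca  a
    6  bceedcaagbfeac$abgac  c
    7  bfeac$abgacbceedcaag  g
    8  bgacbceedcaagbfeac$a  a
    9  c$abgacbceedcaagbfea  a
   10  caagbfeac$abgacbceed  d
   11  cbceedcaagbfeac$abga  a
   12  ceedcaagbfeac$abgacb  b
   13  dcaagbfeac$abgacbcee  e
   14  eac$abgacbceedcaagbf  f
   15  edcaagbfeac$abgacbce  e
   16  eedcaagbfeac$abgacbc  c
   17  feac$abgacbceedcaagb  b
   18  gacbceedcaagbfeac$ab  b
   19  gbfeac$abgacbceedcaa  a

cc$egacgaadabefecbba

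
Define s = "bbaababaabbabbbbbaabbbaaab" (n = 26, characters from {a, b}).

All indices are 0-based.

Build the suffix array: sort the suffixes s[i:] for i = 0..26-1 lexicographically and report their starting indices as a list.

[22, 23, 2, 7, 17, 24, 5, 3, 8, 18, 11, 25, 21, 1, 6, 16, 4, 10, 20, 0, 15, 9, 19, 14, 13, 12]

rank→(start, suffix):
  0 → (22, 'aaab')
  1 → (23, 'aab')
  2 → (2, 'aababaabbabbbbbaabbbaaab')
  3 → (7, 'aabbabbbbbaabbbaaab')
  4 → (17, 'aabbbaaab')
  5 → (24, 'ab')
  6 → (5, 'abaabbabbbbbaabbbaaab')
  7 → (3, 'ababaabbabbbbbaabbbaaab')
  8 → (8, 'abbabbbbbaabbbaaab')
  9 → (18, 'abbbaaab')
  10 → (11, 'abbbbbaabbbaaab')
  11 → (25, 'b')
  12 → (21, 'baaab')
  13 → (1, 'baababaabbabbbbbaabbbaaab')
  14 → (6, 'baabbabbbbbaabbbaaab')
  15 → (16, 'baabbbaaab')
  16 → (4, 'babaabbabbbbbaabbbaaab')
  17 → (10, 'babbbbbaabbbaaab')
  18 → (20, 'bbaaab')
  19 → (0, 'bbaababaabbabbbbbaabbbaaab')
  20 → (15, 'bbaabbbaaab')
  21 → (9, 'bbabbbbbaabbbaaab')
  22 → (19, 'bbbaaab')
  23 → (14, 'bbbaabbbaaab')
  24 → (13, 'bbbbaabbbaaab')
  25 → (12, 'bbbbbaabbbaaab')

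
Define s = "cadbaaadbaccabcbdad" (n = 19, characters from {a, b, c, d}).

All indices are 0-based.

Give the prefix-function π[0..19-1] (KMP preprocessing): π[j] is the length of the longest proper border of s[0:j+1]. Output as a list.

π[0] = 0
j=1 s[j]='a': π[1]=0 (border '')
j=2 s[j]='d': π[2]=0 (border '')
j=3 s[j]='b': π[3]=0 (border '')
j=4 s[j]='a': π[4]=0 (border '')
j=5 s[j]='a': π[5]=0 (border '')
j=6 s[j]='a': π[6]=0 (border '')
j=7 s[j]='d': π[7]=0 (border '')
j=8 s[j]='b': π[8]=0 (border '')
j=9 s[j]='a': π[9]=0 (border '')
j=10 s[j]='c': π[10]=1 (border 'c')
j=11 s[j]='c': k: 1→0; π[11]=1 (border 'c')
j=12 s[j]='a': π[12]=2 (border 'ca')
j=13 s[j]='b': k: 2→0; π[13]=0 (border '')
j=14 s[j]='c': π[14]=1 (border 'c')
j=15 s[j]='b': k: 1→0; π[15]=0 (border '')
j=16 s[j]='d': π[16]=0 (border '')
j=17 s[j]='a': π[17]=0 (border '')
j=18 s[j]='d': π[18]=0 (border '')

[0, 0, 0, 0, 0, 0, 0, 0, 0, 0, 1, 1, 2, 0, 1, 0, 0, 0, 0]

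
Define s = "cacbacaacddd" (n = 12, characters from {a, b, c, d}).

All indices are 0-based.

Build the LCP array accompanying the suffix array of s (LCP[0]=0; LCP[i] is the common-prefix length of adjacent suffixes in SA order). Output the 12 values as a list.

[0, 1, 2, 2, 0, 0, 2, 1, 1, 0, 1, 2]

rank | idx | suffix
   0 |   6 | aacddd
   1 |   4 | acaacddd
   2 |   1 | acbacaacddd
   3 |   7 | acddd
   4 |   3 | bacaacddd
   5 |   5 | caacddd
   6 |   0 | cacbacaacddd
   7 |   2 | cbacaacddd
   8 |   8 | cddd
   9 |  11 | d
  10 |  10 | dd
  11 |   9 | ddd

SA = [6, 4, 1, 7, 3, 5, 0, 2, 8, 11, 10, 9]
rank  pair      lcp
   1  s[6:],s[4:]  1  'a'
   2  s[4:],s[1:]  2  'ac'
   3  s[1:],s[7:]  2  'ac'
   4  s[7:],s[3:]  0  ''
   5  s[3:],s[5:]  0  ''
   6  s[5:],s[0:]  2  'ca'
   7  s[0:],s[2:]  1  'c'
   8  s[2:],s[8:]  1  'c'
   9  s[8:],s[11:]  0  ''
  10  s[11:],s[10:]  1  'd'
  11  s[10:],s[9:]  2  'dd'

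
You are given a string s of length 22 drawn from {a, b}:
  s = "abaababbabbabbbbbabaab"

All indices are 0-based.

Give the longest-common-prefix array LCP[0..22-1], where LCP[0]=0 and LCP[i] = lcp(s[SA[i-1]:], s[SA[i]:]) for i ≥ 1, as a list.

rank→(start, suffix):
  0 → (19, 'aab')
  1 → (2, 'aababbabbabbbbbabaab')
  2 → (20, 'ab')
  3 → (17, 'abaab')
  4 → (0, 'abaababbabbabbbbbabaab')
  5 → (3, 'ababbabbabbbbbabaab')
  6 → (5, 'abbabbabbbbbabaab')
  7 → (8, 'abbabbbbbabaab')
  8 → (11, 'abbbbbabaab')
  9 → (21, 'b')
  10 → (18, 'baab')
  11 → (1, 'baababbabbabbbbbabaab')
  12 → (16, 'babaab')
  13 → (4, 'babbabbabbbbbabaab')
  14 → (7, 'babbabbbbbabaab')
  15 → (10, 'babbbbbabaab')
  16 → (15, 'bbabaab')
  17 → (6, 'bbabbabbbbbabaab')
  18 → (9, 'bbabbbbbabaab')
  19 → (14, 'bbbabaab')
  20 → (13, 'bbbbabaab')
  21 → (12, 'bbbbbabaab')

SA = [19, 2, 20, 17, 0, 3, 5, 8, 11, 21, 18, 1, 16, 4, 7, 10, 15, 6, 9, 14, 13, 12]
[i] adj suffixes → lcp
  [1] 19/2 → 3 ('aab')
  [2] 2/20 → 1 ('a')
  [3] 20/17 → 2 ('ab')
  [4] 17/0 → 5 ('abaab')
  [5] 0/3 → 3 ('aba')
  [6] 3/5 → 2 ('ab')
  [7] 5/8 → 6 ('abbabb')
  [8] 8/11 → 3 ('abb')
  [9] 11/21 → 0 ('')
  [10] 21/18 → 1 ('b')
  [11] 18/1 → 4 ('baab')
  [12] 1/16 → 2 ('ba')
  [13] 16/4 → 3 ('bab')
  [14] 4/7 → 7 ('babbabb')
  [15] 7/10 → 4 ('babb')
  [16] 10/15 → 1 ('b')
  [17] 15/6 → 4 ('bbab')
  [18] 6/9 → 5 ('bbabb')
  [19] 9/14 → 2 ('bb')
  [20] 14/13 → 3 ('bbb')
  [21] 13/12 → 4 ('bbbb')

[0, 3, 1, 2, 5, 3, 2, 6, 3, 0, 1, 4, 2, 3, 7, 4, 1, 4, 5, 2, 3, 4]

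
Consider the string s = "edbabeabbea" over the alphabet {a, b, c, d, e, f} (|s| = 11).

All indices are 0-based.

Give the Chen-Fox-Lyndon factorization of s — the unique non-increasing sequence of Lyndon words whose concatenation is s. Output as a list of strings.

emit factor 1: 'e' (i=0, period=1)
emit factor 2: 'd' (i=1, period=1)
emit factor 3: 'b' (i=2, period=1)
emit factor 4: 'abe' (i=3, period=3)
emit factor 5: 'abbe' (i=6, period=4)
emit factor 6: 'a' (i=10, period=1)

["e", "d", "b", "abe", "abbe", "a"]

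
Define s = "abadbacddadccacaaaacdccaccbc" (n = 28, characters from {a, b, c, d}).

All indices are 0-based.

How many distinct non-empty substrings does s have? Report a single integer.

361

sorted suffixes:
  #0 SA[0]=15  'aaaacdccaccbc'
  #1 SA[1]=16  'aaacdccaccbc'
  #2 SA[2]=17  'aacdccaccbc'
  #3 SA[3]=0  'abadbacddadccacaaaacdccaccbc'
  #4 SA[4]=13  'acaaaacdccaccbc'
  #5 SA[5]=23  'accbc'
  #6 SA[6]=18  'acdccaccbc'
  #7 SA[7]=5  'acddadccacaaaacdccaccbc'
  #8 SA[8]=2  'adbacddadccacaaaacdccaccbc'
  #9 SA[9]=9  'adccacaaaacdccaccbc'
  #10 SA[10]=4  'bacddadccacaaaacdccaccbc'
  #11 SA[11]=1  'badbacddadccacaaaacdccaccbc'
  #12 SA[12]=26  'bc'
  #13 SA[13]=27  'c'
  #14 SA[14]=14  'caaaacdccaccbc'
  #15 SA[15]=12  'cacaaaacdccaccbc'
  #16 SA[16]=22  'caccbc'
  #17 SA[17]=25  'cbc'
  #18 SA[18]=11  'ccacaaaacdccaccbc'
  #19 SA[19]=21  'ccaccbc'
  #20 SA[20]=24  'ccbc'
  #21 SA[21]=19  'cdccaccbc'
  #22 SA[22]=6  'cddadccacaaaacdccaccbc'
  #23 SA[23]=8  'dadccacaaaacdccaccbc'
  #24 SA[24]=3  'dbacddadccacaaaacdccaccbc'
  #25 SA[25]=10  'dccacaaaacdccaccbc'
  #26 SA[26]=20  'dccaccbc'
  #27 SA[27]=7  'ddadccacaaaacdccaccbc'

SA = [15, 16, 17, 0, 13, 23, 18, 5, 2, 9, 4, 1, 26, 27, 14, 12, 22, 25, 11, 21, 24, 19, 6, 8, 3, 10, 20, 7]
rank  pair      lcp
   1  s[15:],s[16:]  3  'aaa'
   2  s[16:],s[17:]  2  'aa'
   3  s[17:],s[0:]  1  'a'
   4  s[0:],s[13:]  1  'a'
   5  s[13:],s[23:]  2  'ac'
   6  s[23:],s[18:]  2  'ac'
   7  s[18:],s[5:]  3  'acd'
   8  s[5:],s[2:]  1  'a'
   9  s[2:],s[9:]  2  'ad'
  10  s[9:],s[4:]  0  ''
  11  s[4:],s[1:]  2  'ba'
  12  s[1:],s[26:]  1  'b'
  13  s[26:],s[27:]  0  ''
  14  s[27:],s[14:]  1  'c'
  15  s[14:],s[12:]  2  'ca'
  16  s[12:],s[22:]  3  'cac'
  17  s[22:],s[25:]  1  'c'
  18  s[25:],s[11:]  1  'c'
  19  s[11:],s[21:]  4  'ccac'
  20  s[21:],s[24:]  2  'cc'
  21  s[24:],s[19:]  1  'c'
  22  s[19:],s[6:]  2  'cd'
  23  s[6:],s[8:]  0  ''
  24  s[8:],s[3:]  1  'd'
  25  s[3:],s[10:]  1  'd'
  26  s[10:],s[20:]  5  'dccac'
  27  s[20:],s[7:]  1  'd'

n(n+1)/2 = 28·29/2 = 406
Σ LCP = 0 + 3 + 2 + 1 + 1 + 2 + 2 + 3 + 1 + 2 + 0 + 2 + 1 + 0 + 1 + 2 + 3 + 1 + 1 + 4 + 2 + 1 + 2 + 0 + 1 + 1 + 5 + 1 = 45
distinct = 406 − 45 = 361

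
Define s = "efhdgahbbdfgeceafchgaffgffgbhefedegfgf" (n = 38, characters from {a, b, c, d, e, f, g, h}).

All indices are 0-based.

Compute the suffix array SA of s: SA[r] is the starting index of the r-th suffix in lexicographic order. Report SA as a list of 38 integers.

sorted suffixes:
  #0 SA[0]=15  'afchgaffgffgbhefedegfgf'
  #1 SA[1]=20  'affgffgbhefedegfgf'
  #2 SA[2]=5  'ahbbdfgeceafchgaffgffgbhefedegfgf'
  #3 SA[3]=7  'bbdfgeceafchgaffgffgbhefedegfgf'
  #4 SA[4]=8  'bdfgeceafchgaffgffgbhefedegfgf'
  #5 SA[5]=27  'bhefedegfgf'
  #6 SA[6]=13  'ceafchgaffgffgbhefedegfgf'
  #7 SA[7]=17  'chgaffgffgbhefedegfgf'
  #8 SA[8]=32  'degfgf'
  #9 SA[9]=9  'dfgeceafchgaffgffgbhefedegfgf'
  #10 SA[10]=3  'dgahbbdfgeceafchgaffgffgbhefedegfgf'
  #11 SA[11]=14  'eafchgaffgffgbhefedegfgf'
  #12 SA[12]=12  'eceafchgaffgffgbhefedegfgf'
  #13 SA[13]=31  'edegfgf'
  #14 SA[14]=29  'efedegfgf'
  #15 SA[15]=0  'efhdgahbbdfgeceafchgaffgffgbhefedegfgf'
  #16 SA[16]=33  'egfgf'
  #17 SA[17]=37  'f'
  #18 SA[18]=16  'fchgaffgffgbhefedegfgf'
  #19 SA[19]=30  'fedegfgf'
  #20 SA[20]=24  'ffgbhefedegfgf'
  #21 SA[21]=21  'ffgffgbhefedegfgf'
  #22 SA[22]=25  'fgbhefedegfgf'
  #23 SA[23]=10  'fgeceafchgaffgffgbhefedegfgf'
  #24 SA[24]=35  'fgf'
  #25 SA[25]=22  'fgffgbhefedegfgf'
  #26 SA[26]=1  'fhdgahbbdfgeceafchgaffgffgbhefedegfgf'
  #27 SA[27]=19  'gaffgffgbhefedegfgf'
  #28 SA[28]=4  'gahbbdfgeceafchgaffgffgbhefedegfgf'
  #29 SA[29]=26  'gbhefedegfgf'
  #30 SA[30]=11  'geceafchgaffgffgbhefedegfgf'
  #31 SA[31]=36  'gf'
  #32 SA[32]=23  'gffgbhefedegfgf'
  #33 SA[33]=34  'gfgf'
  #34 SA[34]=6  'hbbdfgeceafchgaffgffgbhefedegfgf'
  #35 SA[35]=2  'hdgahbbdfgeceafchgaffgffgbhefedegfgf'
  #36 SA[36]=28  'hefedegfgf'
  #37 SA[37]=18  'hgaffgffgbhefedegfgf'

[15, 20, 5, 7, 8, 27, 13, 17, 32, 9, 3, 14, 12, 31, 29, 0, 33, 37, 16, 30, 24, 21, 25, 10, 35, 22, 1, 19, 4, 26, 11, 36, 23, 34, 6, 2, 28, 18]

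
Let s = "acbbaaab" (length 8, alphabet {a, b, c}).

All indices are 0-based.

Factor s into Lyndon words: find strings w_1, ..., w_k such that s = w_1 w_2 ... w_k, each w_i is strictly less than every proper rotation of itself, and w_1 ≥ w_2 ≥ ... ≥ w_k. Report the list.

["acbb", "aaab"]

emit factor 1: 'acbb' (i=0, period=4)
emit factor 2: 'aaab' (i=4, period=4)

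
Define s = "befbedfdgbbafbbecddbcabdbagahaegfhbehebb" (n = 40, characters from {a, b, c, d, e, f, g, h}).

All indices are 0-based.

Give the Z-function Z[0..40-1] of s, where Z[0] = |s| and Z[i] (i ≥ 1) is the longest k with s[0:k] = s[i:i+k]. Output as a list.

Z[0]=40
i=1: outside box; Z[1]=0
i=2: outside box; Z[2]=0
i=3: outside box; Z[3]=2 extend→box=[3,5)
i=4: min(r-i=1, Z[1]=0)=0; Z[4]=0
i=5: outside box; Z[5]=0
i=6: outside box; Z[6]=0
i=7: outside box; Z[7]=0
i=8: outside box; Z[8]=0
i=9: outside box; Z[9]=1 extend→box=[9,10)
i=10: outside box; Z[10]=1 extend→box=[10,11)
i=11: outside box; Z[11]=0
i=12: outside box; Z[12]=0
i=13: outside box; Z[13]=1 extend→box=[13,14)
i=14: outside box; Z[14]=2 extend→box=[14,16)
i=15: min(r-i=1, Z[1]=0)=0; Z[15]=0
i=16: outside box; Z[16]=0
i=17: outside box; Z[17]=0
i=18: outside box; Z[18]=0
i=19: outside box; Z[19]=1 extend→box=[19,20)
i=20: outside box; Z[20]=0
i=21: outside box; Z[21]=0
i=22: outside box; Z[22]=1 extend→box=[22,23)
i=23: outside box; Z[23]=0
i=24: outside box; Z[24]=1 extend→box=[24,25)
i=25: outside box; Z[25]=0
i=26: outside box; Z[26]=0
i=27: outside box; Z[27]=0
i=28: outside box; Z[28]=0
i=29: outside box; Z[29]=0
i=30: outside box; Z[30]=0
i=31: outside box; Z[31]=0
i=32: outside box; Z[32]=0
i=33: outside box; Z[33]=0
i=34: outside box; Z[34]=2 extend→box=[34,36)
i=35: min(r-i=1, Z[1]=0)=0; Z[35]=0
i=36: outside box; Z[36]=0
i=37: outside box; Z[37]=0
i=38: outside box; Z[38]=1 extend→box=[38,39)
i=39: outside box; Z[39]=1 extend→box=[39,40)

[40, 0, 0, 2, 0, 0, 0, 0, 0, 1, 1, 0, 0, 1, 2, 0, 0, 0, 0, 1, 0, 0, 1, 0, 1, 0, 0, 0, 0, 0, 0, 0, 0, 0, 2, 0, 0, 0, 1, 1]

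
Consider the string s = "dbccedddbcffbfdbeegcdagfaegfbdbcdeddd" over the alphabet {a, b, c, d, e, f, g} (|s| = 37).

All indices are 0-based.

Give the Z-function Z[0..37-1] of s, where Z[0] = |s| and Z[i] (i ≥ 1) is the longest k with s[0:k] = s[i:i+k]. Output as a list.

[37, 0, 0, 0, 0, 1, 1, 3, 0, 0, 0, 0, 0, 0, 2, 0, 0, 0, 0, 0, 1, 0, 0, 0, 0, 0, 0, 0, 0, 3, 0, 0, 1, 0, 1, 1, 1]

Z[0]=37
i=1: fresh scan; Z[1]=0
i=2: fresh scan; Z[2]=0
i=3: fresh scan; Z[3]=0
i=4: fresh scan; Z[4]=0
i=5: fresh scan; Z[5]=1 scan→box=[5,6)
i=6: fresh scan; Z[6]=1 scan→box=[6,7)
i=7: fresh scan; Z[7]=3 scan→box=[7,10)
i=8: min(r-i=2, Z[1]=0)=0; Z[8]=0
i=9: min(r-i=1, Z[2]=0)=0; Z[9]=0
i=10: fresh scan; Z[10]=0
i=11: fresh scan; Z[11]=0
i=12: fresh scan; Z[12]=0
i=13: fresh scan; Z[13]=0
i=14: fresh scan; Z[14]=2 scan→box=[14,16)
i=15: min(r-i=1, Z[1]=0)=0; Z[15]=0
i=16: fresh scan; Z[16]=0
i=17: fresh scan; Z[17]=0
i=18: fresh scan; Z[18]=0
i=19: fresh scan; Z[19]=0
i=20: fresh scan; Z[20]=1 scan→box=[20,21)
i=21: fresh scan; Z[21]=0
i=22: fresh scan; Z[22]=0
i=23: fresh scan; Z[23]=0
i=24: fresh scan; Z[24]=0
i=25: fresh scan; Z[25]=0
i=26: fresh scan; Z[26]=0
i=27: fresh scan; Z[27]=0
i=28: fresh scan; Z[28]=0
i=29: fresh scan; Z[29]=3 scan→box=[29,32)
i=30: min(r-i=2, Z[1]=0)=0; Z[30]=0
i=31: min(r-i=1, Z[2]=0)=0; Z[31]=0
i=32: fresh scan; Z[32]=1 scan→box=[32,33)
i=33: fresh scan; Z[33]=0
i=34: fresh scan; Z[34]=1 scan→box=[34,35)
i=35: fresh scan; Z[35]=1 scan→box=[35,36)
i=36: fresh scan; Z[36]=1 scan→box=[36,37)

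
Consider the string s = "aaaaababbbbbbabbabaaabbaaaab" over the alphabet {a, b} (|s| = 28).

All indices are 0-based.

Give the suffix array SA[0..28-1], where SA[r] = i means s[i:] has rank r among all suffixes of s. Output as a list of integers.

rank→(start, suffix):
  0 → (0, 'aaaaababbbbbbabbabaaabbaaaab')
  1 → (23, 'aaaab')
  2 → (1, 'aaaababbbbbbabbabaaabbaaaab')
  3 → (24, 'aaab')
  4 → (2, 'aaababbbbbbabbabaaabbaaaab')
  5 → (18, 'aaabbaaaab')
  6 → (25, 'aab')
  7 → (3, 'aababbbbbbabbabaaabbaaaab')
  8 → (19, 'aabbaaaab')
  9 → (26, 'ab')
  10 → (16, 'abaaabbaaaab')
  11 → (4, 'ababbbbbbabbabaaabbaaaab')
  12 → (20, 'abbaaaab')
  13 → (13, 'abbabaaabbaaaab')
  14 → (6, 'abbbbbbabbabaaabbaaaab')
  15 → (27, 'b')
  16 → (22, 'baaaab')
  17 → (17, 'baaabbaaaab')
  18 → (15, 'babaaabbaaaab')
  19 → (12, 'babbabaaabbaaaab')
  20 → (5, 'babbbbbbabbabaaabbaaaab')
  21 → (21, 'bbaaaab')
  22 → (14, 'bbabaaabbaaaab')
  23 → (11, 'bbabbabaaabbaaaab')
  24 → (10, 'bbbabbabaaabbaaaab')
  25 → (9, 'bbbbabbabaaabbaaaab')
  26 → (8, 'bbbbbabbabaaabbaaaab')
  27 → (7, 'bbbbbbabbabaaabbaaaab')

[0, 23, 1, 24, 2, 18, 25, 3, 19, 26, 16, 4, 20, 13, 6, 27, 22, 17, 15, 12, 5, 21, 14, 11, 10, 9, 8, 7]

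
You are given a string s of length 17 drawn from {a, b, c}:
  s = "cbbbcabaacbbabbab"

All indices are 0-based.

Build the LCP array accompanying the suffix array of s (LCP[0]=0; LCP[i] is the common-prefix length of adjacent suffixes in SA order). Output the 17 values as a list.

sorted suffixes:
  #0 SA[0]=7  'aacbbabbab'
  #1 SA[1]=15  'ab'
  #2 SA[2]=5  'abaacbbabbab'
  #3 SA[3]=12  'abbab'
  #4 SA[4]=8  'acbbabbab'
  #5 SA[5]=16  'b'
  #6 SA[6]=6  'baacbbabbab'
  #7 SA[7]=14  'bab'
  #8 SA[8]=11  'babbab'
  #9 SA[9]=13  'bbab'
  #10 SA[10]=10  'bbabbab'
  #11 SA[11]=1  'bbbcabaacbbabbab'
  #12 SA[12]=2  'bbcabaacbbabbab'
  #13 SA[13]=3  'bcabaacbbabbab'
  #14 SA[14]=4  'cabaacbbabbab'
  #15 SA[15]=9  'cbbabbab'
  #16 SA[16]=0  'cbbbcabaacbbabbab'

SA = [7, 15, 5, 12, 8, 16, 6, 14, 11, 13, 10, 1, 2, 3, 4, 9, 0]
rank  pair      lcp
   1  s[7:],s[15:]  1  'a'
   2  s[15:],s[5:]  2  'ab'
   3  s[5:],s[12:]  2  'ab'
   4  s[12:],s[8:]  1  'a'
   5  s[8:],s[16:]  0  ''
   6  s[16:],s[6:]  1  'b'
   7  s[6:],s[14:]  2  'ba'
   8  s[14:],s[11:]  3  'bab'
   9  s[11:],s[13:]  1  'b'
  10  s[13:],s[10:]  4  'bbab'
  11  s[10:],s[1:]  2  'bb'
  12  s[1:],s[2:]  2  'bb'
  13  s[2:],s[3:]  1  'b'
  14  s[3:],s[4:]  0  ''
  15  s[4:],s[9:]  1  'c'
  16  s[9:],s[0:]  3  'cbb'

[0, 1, 2, 2, 1, 0, 1, 2, 3, 1, 4, 2, 2, 1, 0, 1, 3]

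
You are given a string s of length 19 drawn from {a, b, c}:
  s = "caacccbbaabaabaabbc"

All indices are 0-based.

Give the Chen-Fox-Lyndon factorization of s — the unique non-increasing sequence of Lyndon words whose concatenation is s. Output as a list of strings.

["c", "aacccbb", "aabaabaabbc"]

emit factor 1: 'c' (i=0, period=1)
emit factor 2: 'aacccbb' (i=1, period=7)
emit factor 3: 'aabaabaabbc' (i=8, period=11)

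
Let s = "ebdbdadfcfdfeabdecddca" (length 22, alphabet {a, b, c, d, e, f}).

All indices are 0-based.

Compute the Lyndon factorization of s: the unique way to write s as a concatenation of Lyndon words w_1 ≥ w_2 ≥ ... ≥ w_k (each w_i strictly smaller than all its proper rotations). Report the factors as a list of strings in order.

emit factor 1: 'e' (i=0, period=1)
emit factor 2: 'bd' (i=1, period=2)
emit factor 3: 'bd' (i=3, period=2)
emit factor 4: 'adfcfdfe' (i=5, period=8)
emit factor 5: 'abdecddc' (i=13, period=8)
emit factor 6: 'a' (i=21, period=1)

["e", "bd", "bd", "adfcfdfe", "abdecddc", "a"]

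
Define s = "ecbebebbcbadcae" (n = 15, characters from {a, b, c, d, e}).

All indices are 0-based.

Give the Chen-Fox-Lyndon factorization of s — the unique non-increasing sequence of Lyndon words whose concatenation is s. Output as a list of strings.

emit factor 1: 'e' (i=0, period=1)
emit factor 2: 'c' (i=1, period=1)
emit factor 3: 'be' (i=2, period=2)
emit factor 4: 'be' (i=4, period=2)
emit factor 5: 'bbc' (i=6, period=3)
emit factor 6: 'b' (i=9, period=1)
emit factor 7: 'adcae' (i=10, period=5)

["e", "c", "be", "be", "bbc", "b", "adcae"]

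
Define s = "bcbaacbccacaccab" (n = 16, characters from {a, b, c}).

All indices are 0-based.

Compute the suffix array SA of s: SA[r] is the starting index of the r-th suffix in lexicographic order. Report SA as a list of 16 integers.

[3, 14, 9, 4, 11, 15, 2, 0, 6, 13, 8, 10, 1, 5, 12, 7]

rank | idx | suffix
   0 |   3 | aacbccacaccab
   1 |  14 | ab
   2 |   9 | acaccab
   3 |   4 | acbccacaccab
   4 |  11 | accab
   5 |  15 | b
   6 |   2 | baacbccacaccab
   7 |   0 | bcbaacbccacaccab
   8 |   6 | bccacaccab
   9 |  13 | cab
  10 |   8 | cacaccab
  11 |  10 | caccab
  12 |   1 | cbaacbccacaccab
  13 |   5 | cbccacaccab
  14 |  12 | ccab
  15 |   7 | ccacaccab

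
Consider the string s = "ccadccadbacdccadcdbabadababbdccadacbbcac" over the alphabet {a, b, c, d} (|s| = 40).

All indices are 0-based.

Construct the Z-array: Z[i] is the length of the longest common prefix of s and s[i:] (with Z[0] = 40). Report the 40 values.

[40, 1, 0, 0, 4, 1, 0, 0, 0, 0, 1, 0, 5, 1, 0, 0, 1, 0, 0, 0, 0, 0, 0, 0, 0, 0, 0, 0, 0, 4, 1, 0, 0, 0, 1, 0, 0, 1, 0, 1]

Z[0]=40
i=1: i≥r, start 0; Z[1]=1 grow→box=[1,2)
i=2: i≥r, start 0; Z[2]=0
i=3: i≥r, start 0; Z[3]=0
i=4: i≥r, start 0; Z[4]=4 grow→box=[4,8)
i=5: min(r-i=3, Z[1]=1)=1; Z[5]=1
i=6: min(r-i=2, Z[2]=0)=0; Z[6]=0
i=7: min(r-i=1, Z[3]=0)=0; Z[7]=0
i=8: i≥r, start 0; Z[8]=0
i=9: i≥r, start 0; Z[9]=0
i=10: i≥r, start 0; Z[10]=1 grow→box=[10,11)
i=11: i≥r, start 0; Z[11]=0
i=12: i≥r, start 0; Z[12]=5 grow→box=[12,17)
i=13: min(r-i=4, Z[1]=1)=1; Z[13]=1
i=14: min(r-i=3, Z[2]=0)=0; Z[14]=0
i=15: min(r-i=2, Z[3]=0)=0; Z[15]=0
i=16: min(r-i=1, Z[4]=4)=1; Z[16]=1
i=17: i≥r, start 0; Z[17]=0
i=18: i≥r, start 0; Z[18]=0
i=19: i≥r, start 0; Z[19]=0
i=20: i≥r, start 0; Z[20]=0
i=21: i≥r, start 0; Z[21]=0
i=22: i≥r, start 0; Z[22]=0
i=23: i≥r, start 0; Z[23]=0
i=24: i≥r, start 0; Z[24]=0
i=25: i≥r, start 0; Z[25]=0
i=26: i≥r, start 0; Z[26]=0
i=27: i≥r, start 0; Z[27]=0
i=28: i≥r, start 0; Z[28]=0
i=29: i≥r, start 0; Z[29]=4 grow→box=[29,33)
i=30: min(r-i=3, Z[1]=1)=1; Z[30]=1
i=31: min(r-i=2, Z[2]=0)=0; Z[31]=0
i=32: min(r-i=1, Z[3]=0)=0; Z[32]=0
i=33: i≥r, start 0; Z[33]=0
i=34: i≥r, start 0; Z[34]=1 grow→box=[34,35)
i=35: i≥r, start 0; Z[35]=0
i=36: i≥r, start 0; Z[36]=0
i=37: i≥r, start 0; Z[37]=1 grow→box=[37,38)
i=38: i≥r, start 0; Z[38]=0
i=39: i≥r, start 0; Z[39]=1 grow→box=[39,40)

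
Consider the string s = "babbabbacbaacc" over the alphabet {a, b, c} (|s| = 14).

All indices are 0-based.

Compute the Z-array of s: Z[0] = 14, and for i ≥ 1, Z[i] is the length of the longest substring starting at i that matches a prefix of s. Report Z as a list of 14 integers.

[14, 0, 1, 5, 0, 1, 2, 0, 0, 2, 0, 0, 0, 0]

Z[0]=14
i=1: outside box; Z[1]=0
i=2: outside box; Z[2]=1 extend→box=[2,3)
i=3: outside box; Z[3]=5 extend→box=[3,8)
i=4: min(r-i=4, Z[1]=0)=0; Z[4]=0
i=5: min(r-i=3, Z[2]=1)=1; Z[5]=1
i=6: min(r-i=2, Z[3]=5)=2; Z[6]=2
i=7: min(r-i=1, Z[4]=0)=0; Z[7]=0
i=8: outside box; Z[8]=0
i=9: outside box; Z[9]=2 extend→box=[9,11)
i=10: min(r-i=1, Z[1]=0)=0; Z[10]=0
i=11: outside box; Z[11]=0
i=12: outside box; Z[12]=0
i=13: outside box; Z[13]=0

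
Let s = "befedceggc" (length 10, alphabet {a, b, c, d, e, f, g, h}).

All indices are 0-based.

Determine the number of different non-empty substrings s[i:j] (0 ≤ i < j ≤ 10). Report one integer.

sorted suffixes:
  #0 SA[0]=0  'befedceggc'
  #1 SA[1]=9  'c'
  #2 SA[2]=5  'ceggc'
  #3 SA[3]=4  'dceggc'
  #4 SA[4]=3  'edceggc'
  #5 SA[5]=1  'efedceggc'
  #6 SA[6]=6  'eggc'
  #7 SA[7]=2  'fedceggc'
  #8 SA[8]=8  'gc'
  #9 SA[9]=7  'ggc'

SA = [0, 9, 5, 4, 3, 1, 6, 2, 8, 7]
[i] adj suffixes → lcp
  [1] 0/9 → 0 ('')
  [2] 9/5 → 1 ('c')
  [3] 5/4 → 0 ('')
  [4] 4/3 → 0 ('')
  [5] 3/1 → 1 ('e')
  [6] 1/6 → 1 ('e')
  [7] 6/2 → 0 ('')
  [8] 2/8 → 0 ('')
  [9] 8/7 → 1 ('g')

n(n+1)/2 = 10·11/2 = 55
Σ LCP = 0 + 0 + 1 + 0 + 0 + 1 + 1 + 0 + 0 + 1 = 4
distinct = 55 − 4 = 51

51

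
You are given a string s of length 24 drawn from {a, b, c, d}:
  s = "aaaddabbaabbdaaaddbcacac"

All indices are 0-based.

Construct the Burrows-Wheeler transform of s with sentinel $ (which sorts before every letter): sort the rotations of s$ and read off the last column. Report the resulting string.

c$dbaadaccaabaadbaabbddaa

rank  rotation                   last
    0  $aaaddabbaabbdaaaddbcacac  c
    1  aaaddabbaabbdaaaddbcacac$  $
    2  aaaddbcacac$aaaddabbaabbd  d
    3  aabbdaaaddbcacac$aaaddabb  b
    4  aaddabbaabbdaaaddbcacac$a  a
    5  aaddbcacac$aaaddabbaabbda  a
    6  abbaabbdaaaddbcacac$aaadd  d
    7  abbdaaaddbcacac$aaaddabba  a
    8  ac$aaaddabbaabbdaaaddbcac  c
    9  acac$aaaddabbaabbdaaaddbc  c
   10  addabbaabbdaaaddbcacac$aa  a
   11  addbcacac$aaaddabbaabbdaa  a
   12  baabbdaaaddbcacac$aaaddab  b
   13  bbaabbdaaaddbcacac$aaadda  a
   14  bbdaaaddbcacac$aaaddabbaa  a
   15  bcacac$aaaddabbaabbdaaadd  d
   16  bdaaaddbcacac$aaaddabbaab  b
   17  c$aaaddabbaabbdaaaddbcaca  a
   18  cac$aaaddabbaabbdaaaddbca  a
   19  cacac$aaaddabbaabbdaaaddb  b
   20  daaaddbcacac$aaaddabbaabb  b
   21  dabbaabbdaaaddbcacac$aaad  d
   22  dbcacac$aaaddabbaabbdaaad  d
   23  ddabbaabbdaaaddbcacac$aaa  a
   24  ddbcacac$aaaddabbaabbdaaa  a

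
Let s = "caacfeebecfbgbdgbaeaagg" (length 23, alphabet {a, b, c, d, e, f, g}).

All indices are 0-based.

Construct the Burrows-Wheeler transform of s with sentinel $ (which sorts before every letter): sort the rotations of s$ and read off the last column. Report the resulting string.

rank  rotation                  last
    0  $caacfeebecfbgbdgbaeaagg  g
    1  aacfeebecfbgbdgbaeaagg$c  c
    2  aagg$caacfeebecfbgbdgbae  e
    3  acfeebecfbgbdgbaeaagg$ca  a
    4  aeaagg$caacfeebecfbgbdgb  b
    5  agg$caacfeebecfbgbdgbaea  a
    6  baeaagg$caacfeebecfbgbdg  g
    7  bdgbaeaagg$caacfeebecfbg  g
    8  becfbgbdgbaeaagg$caacfee  e
    9  bgbdgbaeaagg$caacfeebecf  f
   10  caacfeebecfbgbdgbaeaagg$  $
   11  cfbgbdgbaeaagg$caacfeebe  e
   12  cfeebecfbgbdgbaeaagg$caa  a
   13  dgbaeaagg$caacfeebecfbgb  b
   14  eaagg$caacfeebecfbgbdgba  a
   15  ebecfbgbdgbaeaagg$caacfe  e
   16  ecfbgbdgbaeaagg$caacfeeb  b
   17  eebecfbgbdgbaeaagg$caacf  f
   18  fbgbdgbaeaagg$caacfeebec  c
   19  feebecfbgbdgbaeaagg$caac  c
   20  g$caacfeebecfbgbdgbaeaag  g
   21  gbaeaagg$caacfeebecfbgbd  d
   22  gbdgbaeaagg$caacfeebecfb  b
   23  gg$caacfeebecfbgbdgbaeaa  a

gceabaggef$eabaebfccgdba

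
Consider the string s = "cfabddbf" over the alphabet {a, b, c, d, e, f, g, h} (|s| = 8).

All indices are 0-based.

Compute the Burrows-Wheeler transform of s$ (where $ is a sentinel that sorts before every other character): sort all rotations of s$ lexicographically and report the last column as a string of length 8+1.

ffad$dbbc

rank  rotation   last
    0  $cfabddbf  f
    1  abddbf$cf  f
    2  bddbf$cfa  a
    3  bf$cfabdd  d
    4  cfabddbf$  $
    5  dbf$cfabd  d
    6  ddbf$cfab  b
    7  f$cfabddb  b
    8  fabddbf$c  c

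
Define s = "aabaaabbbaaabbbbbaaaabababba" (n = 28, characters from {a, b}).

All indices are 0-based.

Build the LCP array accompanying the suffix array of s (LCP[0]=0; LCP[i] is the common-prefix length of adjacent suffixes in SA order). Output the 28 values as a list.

[0, 1, 3, 4, 6, 2, 4, 3, 5, 1, 3, 4, 2, 3, 4, 0, 2, 4, 7, 2, 3, 1, 3, 5, 2, 6, 3, 4]

sorted suffixes:
  #0 SA[0]=27  'a'
  #1 SA[1]=17  'aaaabababba'
  #2 SA[2]=18  'aaabababba'
  #3 SA[3]=3  'aaabbbaaabbbbbaaaabababba'
  #4 SA[4]=9  'aaabbbbbaaaabababba'
  #5 SA[5]=0  'aabaaabbbaaabbbbbaaaabababba'
  #6 SA[6]=19  'aabababba'
  #7 SA[7]=4  'aabbbaaabbbbbaaaabababba'
  #8 SA[8]=10  'aabbbbbaaaabababba'
  #9 SA[9]=1  'abaaabbbaaabbbbbaaaabababba'
  #10 SA[10]=20  'abababba'
  #11 SA[11]=22  'ababba'
  #12 SA[12]=24  'abba'
  #13 SA[13]=5  'abbbaaabbbbbaaaabababba'
  #14 SA[14]=11  'abbbbbaaaabababba'
  #15 SA[15]=26  'ba'
  #16 SA[16]=16  'baaaabababba'
  #17 SA[17]=2  'baaabbbaaabbbbbaaaabababba'
  #18 SA[18]=8  'baaabbbbbaaaabababba'
  #19 SA[19]=21  'bababba'
  #20 SA[20]=23  'babba'
  #21 SA[21]=25  'bba'
  #22 SA[22]=15  'bbaaaabababba'
  #23 SA[23]=7  'bbaaabbbbbaaaabababba'
  #24 SA[24]=14  'bbbaaaabababba'
  #25 SA[25]=6  'bbbaaabbbbbaaaabababba'
  #26 SA[26]=13  'bbbbaaaabababba'
  #27 SA[27]=12  'bbbbbaaaabababba'

SA = [27, 17, 18, 3, 9, 0, 19, 4, 10, 1, 20, 22, 24, 5, 11, 26, 16, 2, 8, 21, 23, 25, 15, 7, 14, 6, 13, 12]
rank  pair      lcp
   1  s[27:],s[17:]  1  'a'
   2  s[17:],s[18:]  3  'aaa'
   3  s[18:],s[3:]  4  'aaab'
   4  s[3:],s[9:]  6  'aaabbb'
   5  s[9:],s[0:]  2  'aa'
   6  s[0:],s[19:]  4  'aaba'
   7  s[19:],s[4:]  3  'aab'
   8  s[4:],s[10:]  5  'aabbb'
   9  s[10:],s[1:]  1  'a'
  10  s[1:],s[20:]  3  'aba'
  11  s[20:],s[22:]  4  'abab'
  12  s[22:],s[24:]  2  'ab'
  13  s[24:],s[5:]  3  'abb'
  14  s[5:],s[11:]  4  'abbb'
  15  s[11:],s[26:]  0  ''
  16  s[26:],s[16:]  2  'ba'
  17  s[16:],s[2:]  4  'baaa'
  18  s[2:],s[8:]  7  'baaabbb'
  19  s[8:],s[21:]  2  'ba'
  20  s[21:],s[23:]  3  'bab'
  21  s[23:],s[25:]  1  'b'
  22  s[25:],s[15:]  3  'bba'
  23  s[15:],s[7:]  5  'bbaaa'
  24  s[7:],s[14:]  2  'bb'
  25  s[14:],s[6:]  6  'bbbaaa'
  26  s[6:],s[13:]  3  'bbb'
  27  s[13:],s[12:]  4  'bbbb'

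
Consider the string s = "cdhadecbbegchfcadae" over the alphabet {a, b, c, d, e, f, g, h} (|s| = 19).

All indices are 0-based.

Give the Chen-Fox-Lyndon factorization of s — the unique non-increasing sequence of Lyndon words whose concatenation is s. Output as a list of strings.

emit factor 1: 'cdh' (i=0, period=3)
emit factor 2: 'adecbbegchfc' (i=3, period=12)
emit factor 3: 'adae' (i=15, period=4)

["cdh", "adecbbegchfc", "adae"]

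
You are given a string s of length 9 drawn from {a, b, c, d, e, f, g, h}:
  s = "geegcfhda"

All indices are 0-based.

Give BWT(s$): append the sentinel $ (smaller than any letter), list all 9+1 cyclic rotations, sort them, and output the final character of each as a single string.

adghgece$f

rank  rotation    last
    0  $geegcfhda  a
    1  a$geegcfhd  d
    2  cfhda$geeg  g
    3  da$geegcfh  h
    4  eegcfhda$g  g
    5  egcfhda$ge  e
    6  fhda$geegc  c
    7  gcfhda$gee  e
    8  geegcfhda$  $
    9  hda$geegcf  f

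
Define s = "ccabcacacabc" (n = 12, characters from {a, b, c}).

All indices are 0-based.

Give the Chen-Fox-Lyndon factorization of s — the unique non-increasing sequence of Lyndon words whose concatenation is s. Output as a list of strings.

emit factor 1: 'c' (i=0, period=1)
emit factor 2: 'c' (i=1, period=1)
emit factor 3: 'abcacac' (i=2, period=7)
emit factor 4: 'abc' (i=9, period=3)

["c", "c", "abcacac", "abc"]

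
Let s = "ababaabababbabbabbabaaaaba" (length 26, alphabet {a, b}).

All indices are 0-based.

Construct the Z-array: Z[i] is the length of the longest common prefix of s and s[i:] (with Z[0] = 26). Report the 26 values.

Z[0]=26
i=1: i≥r, start 0; Z[1]=0
i=2: i≥r, start 0; Z[2]=3 scan→box=[2,5)
i=3: min(r-i=2, Z[1]=0)=0; Z[3]=0
i=4: min(r-i=1, Z[2]=3)=1; Z[4]=1
i=5: i≥r, start 0; Z[5]=5 scan→box=[5,10)
i=6: min(r-i=4, Z[1]=0)=0; Z[6]=0
i=7: min(r-i=3, Z[2]=3)=3; Z[7]=4 scan→box=[7,11)
i=8: min(r-i=3, Z[1]=0)=0; Z[8]=0
i=9: min(r-i=2, Z[2]=3)=2; Z[9]=2
i=10: min(r-i=1, Z[3]=0)=0; Z[10]=0
i=11: i≥r, start 0; Z[11]=0
i=12: i≥r, start 0; Z[12]=2 scan→box=[12,14)
i=13: min(r-i=1, Z[1]=0)=0; Z[13]=0
i=14: i≥r, start 0; Z[14]=0
i=15: i≥r, start 0; Z[15]=2 scan→box=[15,17)
i=16: min(r-i=1, Z[1]=0)=0; Z[16]=0
i=17: i≥r, start 0; Z[17]=0
i=18: i≥r, start 0; Z[18]=3 scan→box=[18,21)
i=19: min(r-i=2, Z[1]=0)=0; Z[19]=0
i=20: min(r-i=1, Z[2]=3)=1; Z[20]=1
i=21: i≥r, start 0; Z[21]=1 scan→box=[21,22)
i=22: i≥r, start 0; Z[22]=1 scan→box=[22,23)
i=23: i≥r, start 0; Z[23]=3 scan→box=[23,26)
i=24: min(r-i=2, Z[1]=0)=0; Z[24]=0
i=25: min(r-i=1, Z[2]=3)=1; Z[25]=1

[26, 0, 3, 0, 1, 5, 0, 4, 0, 2, 0, 0, 2, 0, 0, 2, 0, 0, 3, 0, 1, 1, 1, 3, 0, 1]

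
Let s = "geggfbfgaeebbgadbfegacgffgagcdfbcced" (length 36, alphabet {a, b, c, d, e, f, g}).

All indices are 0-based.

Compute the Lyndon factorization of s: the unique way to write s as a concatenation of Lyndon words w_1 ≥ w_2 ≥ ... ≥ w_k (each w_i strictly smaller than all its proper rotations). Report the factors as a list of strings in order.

emit factor 1: 'g' (i=0, period=1)
emit factor 2: 'eggf' (i=1, period=4)
emit factor 3: 'bfg' (i=5, period=3)
emit factor 4: 'aeebbg' (i=8, period=6)
emit factor 5: 'adbfeg' (i=14, period=6)
emit factor 6: 'acgffgagcdfbcced' (i=20, period=16)

["g", "eggf", "bfg", "aeebbg", "adbfeg", "acgffgagcdfbcced"]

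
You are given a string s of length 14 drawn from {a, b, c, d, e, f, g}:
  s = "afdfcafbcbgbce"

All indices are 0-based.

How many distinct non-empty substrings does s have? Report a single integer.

sorted suffixes:
  #0 SA[0]=5  'afbcbgbce'
  #1 SA[1]=0  'afdfcafbcbgbce'
  #2 SA[2]=7  'bcbgbce'
  #3 SA[3]=11  'bce'
  #4 SA[4]=9  'bgbce'
  #5 SA[5]=4  'cafbcbgbce'
  #6 SA[6]=8  'cbgbce'
  #7 SA[7]=12  'ce'
  #8 SA[8]=2  'dfcafbcbgbce'
  #9 SA[9]=13  'e'
  #10 SA[10]=6  'fbcbgbce'
  #11 SA[11]=3  'fcafbcbgbce'
  #12 SA[12]=1  'fdfcafbcbgbce'
  #13 SA[13]=10  'gbce'

SA = [5, 0, 7, 11, 9, 4, 8, 12, 2, 13, 6, 3, 1, 10]
i: (SA[i-1],SA[i]) lcp shared
  1: (5,0) 2 'af'
  2: (0,7) 0 ''
  3: (7,11) 2 'bc'
  4: (11,9) 1 'b'
  5: (9,4) 0 ''
  6: (4,8) 1 'c'
  7: (8,12) 1 'c'
  8: (12,2) 0 ''
  9: (2,13) 0 ''
  10: (13,6) 0 ''
  11: (6,3) 1 'f'
  12: (3,1) 1 'f'
  13: (1,10) 0 ''

n(n+1)/2 = 14·15/2 = 105
Σ LCP = 0 + 2 + 0 + 2 + 1 + 0 + 1 + 1 + 0 + 0 + 0 + 1 + 1 + 0 = 9
distinct = 105 − 9 = 96

96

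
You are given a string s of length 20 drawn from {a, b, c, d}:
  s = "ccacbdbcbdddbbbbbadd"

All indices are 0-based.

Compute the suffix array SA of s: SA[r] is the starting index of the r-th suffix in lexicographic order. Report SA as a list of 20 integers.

[2, 17, 16, 15, 14, 13, 12, 6, 4, 8, 1, 3, 7, 0, 19, 11, 5, 18, 10, 9]

rank | idx | suffix
   0 |   2 | acbdbcbdddbbbbbadd
   1 |  17 | add
   2 |  16 | badd
   3 |  15 | bbadd
   4 |  14 | bbbadd
   5 |  13 | bbbbadd
   6 |  12 | bbbbbadd
   7 |   6 | bcbdddbbbbbadd
   8 |   4 | bdbcbdddbbbbbadd
   9 |   8 | bdddbbbbbadd
  10 |   1 | cacbdbcbdddbbbbbadd
  11 |   3 | cbdbcbdddbbbbbadd
  12 |   7 | cbdddbbbbbadd
  13 |   0 | ccacbdbcbdddbbbbbadd
  14 |  19 | d
  15 |  11 | dbbbbbadd
  16 |   5 | dbcbdddbbbbbadd
  17 |  18 | dd
  18 |  10 | ddbbbbbadd
  19 |   9 | dddbbbbbadd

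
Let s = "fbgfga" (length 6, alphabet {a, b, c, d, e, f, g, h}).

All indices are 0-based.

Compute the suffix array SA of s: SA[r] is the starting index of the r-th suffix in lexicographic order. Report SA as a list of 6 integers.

[5, 1, 0, 3, 4, 2]

rank | idx | suffix
   0 |   5 | a
   1 |   1 | bgfga
   2 |   0 | fbgfga
   3 |   3 | fga
   4 |   4 | ga
   5 |   2 | gfga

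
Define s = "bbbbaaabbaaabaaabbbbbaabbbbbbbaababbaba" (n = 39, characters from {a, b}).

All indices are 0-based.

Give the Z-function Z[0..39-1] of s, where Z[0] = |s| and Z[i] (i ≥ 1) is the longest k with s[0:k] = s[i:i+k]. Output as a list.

Z[0]=39
i=1: i≥r, start 0; Z[1]=3 scan→box=[1,4)
i=2: min(r-i=2, Z[1]=3)=2; Z[2]=2
i=3: min(r-i=1, Z[2]=2)=1; Z[3]=1
i=4: i≥r, start 0; Z[4]=0
i=5: i≥r, start 0; Z[5]=0
i=6: i≥r, start 0; Z[6]=0
i=7: i≥r, start 0; Z[7]=2 scan→box=[7,9)
i=8: min(r-i=1, Z[1]=3)=1; Z[8]=1
i=9: i≥r, start 0; Z[9]=0
i=10: i≥r, start 0; Z[10]=0
i=11: i≥r, start 0; Z[11]=0
i=12: i≥r, start 0; Z[12]=1 scan→box=[12,13)
i=13: i≥r, start 0; Z[13]=0
i=14: i≥r, start 0; Z[14]=0
i=15: i≥r, start 0; Z[15]=0
i=16: i≥r, start 0; Z[16]=4 scan→box=[16,20)
i=17: min(r-i=3, Z[1]=3)=3; Z[17]=6 scan→box=[17,23)
i=18: min(r-i=5, Z[1]=3)=3; Z[18]=3
i=19: min(r-i=4, Z[2]=2)=2; Z[19]=2
i=20: min(r-i=3, Z[3]=1)=1; Z[20]=1
i=21: min(r-i=2, Z[4]=0)=0; Z[21]=0
i=22: min(r-i=1, Z[5]=0)=0; Z[22]=0
i=23: i≥r, start 0; Z[23]=4 scan→box=[23,27)
i=24: min(r-i=3, Z[1]=3)=3; Z[24]=4 scan→box=[24,28)
i=25: min(r-i=3, Z[1]=3)=3; Z[25]=4 scan→box=[25,29)
i=26: min(r-i=3, Z[1]=3)=3; Z[26]=6 scan→box=[26,32)
i=27: min(r-i=5, Z[1]=3)=3; Z[27]=3
i=28: min(r-i=4, Z[2]=2)=2; Z[28]=2
i=29: min(r-i=3, Z[3]=1)=1; Z[29]=1
i=30: min(r-i=2, Z[4]=0)=0; Z[30]=0
i=31: min(r-i=1, Z[5]=0)=0; Z[31]=0
i=32: i≥r, start 0; Z[32]=1 scan→box=[32,33)
i=33: i≥r, start 0; Z[33]=0
i=34: i≥r, start 0; Z[34]=2 scan→box=[34,36)
i=35: min(r-i=1, Z[1]=3)=1; Z[35]=1
i=36: i≥r, start 0; Z[36]=0
i=37: i≥r, start 0; Z[37]=1 scan→box=[37,38)
i=38: i≥r, start 0; Z[38]=0

[39, 3, 2, 1, 0, 0, 0, 2, 1, 0, 0, 0, 1, 0, 0, 0, 4, 6, 3, 2, 1, 0, 0, 4, 4, 4, 6, 3, 2, 1, 0, 0, 1, 0, 2, 1, 0, 1, 0]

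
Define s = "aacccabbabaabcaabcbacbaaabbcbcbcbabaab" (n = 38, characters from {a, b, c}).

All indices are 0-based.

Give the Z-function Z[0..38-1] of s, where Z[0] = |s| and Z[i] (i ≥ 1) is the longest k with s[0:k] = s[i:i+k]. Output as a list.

Z[0]=38
i=1: fresh scan; Z[1]=1 grow→box=[1,2)
i=2: fresh scan; Z[2]=0
i=3: fresh scan; Z[3]=0
i=4: fresh scan; Z[4]=0
i=5: fresh scan; Z[5]=1 grow→box=[5,6)
i=6: fresh scan; Z[6]=0
i=7: fresh scan; Z[7]=0
i=8: fresh scan; Z[8]=1 grow→box=[8,9)
i=9: fresh scan; Z[9]=0
i=10: fresh scan; Z[10]=2 grow→box=[10,12)
i=11: min(r-i=1, Z[1]=1)=1; Z[11]=1
i=12: fresh scan; Z[12]=0
i=13: fresh scan; Z[13]=0
i=14: fresh scan; Z[14]=2 grow→box=[14,16)
i=15: min(r-i=1, Z[1]=1)=1; Z[15]=1
i=16: fresh scan; Z[16]=0
i=17: fresh scan; Z[17]=0
i=18: fresh scan; Z[18]=0
i=19: fresh scan; Z[19]=1 grow→box=[19,20)
i=20: fresh scan; Z[20]=0
i=21: fresh scan; Z[21]=0
i=22: fresh scan; Z[22]=2 grow→box=[22,24)
i=23: min(r-i=1, Z[1]=1)=1; Z[23]=2 grow→box=[23,25)
i=24: min(r-i=1, Z[1]=1)=1; Z[24]=1
i=25: fresh scan; Z[25]=0
i=26: fresh scan; Z[26]=0
i=27: fresh scan; Z[27]=0
i=28: fresh scan; Z[28]=0
i=29: fresh scan; Z[29]=0
i=30: fresh scan; Z[30]=0
i=31: fresh scan; Z[31]=0
i=32: fresh scan; Z[32]=0
i=33: fresh scan; Z[33]=1 grow→box=[33,34)
i=34: fresh scan; Z[34]=0
i=35: fresh scan; Z[35]=2 grow→box=[35,37)
i=36: min(r-i=1, Z[1]=1)=1; Z[36]=1
i=37: fresh scan; Z[37]=0

[38, 1, 0, 0, 0, 1, 0, 0, 1, 0, 2, 1, 0, 0, 2, 1, 0, 0, 0, 1, 0, 0, 2, 2, 1, 0, 0, 0, 0, 0, 0, 0, 0, 1, 0, 2, 1, 0]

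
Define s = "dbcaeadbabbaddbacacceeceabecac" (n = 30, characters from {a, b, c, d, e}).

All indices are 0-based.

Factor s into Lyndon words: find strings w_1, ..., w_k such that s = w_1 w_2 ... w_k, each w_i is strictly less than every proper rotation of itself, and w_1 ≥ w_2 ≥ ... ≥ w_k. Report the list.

["d", "bc", "ae", "adb", "abbaddbacacceeceabecac"]

emit factor 1: 'd' (i=0, period=1)
emit factor 2: 'bc' (i=1, period=2)
emit factor 3: 'ae' (i=3, period=2)
emit factor 4: 'adb' (i=5, period=3)
emit factor 5: 'abbaddbacacceeceabecac' (i=8, period=22)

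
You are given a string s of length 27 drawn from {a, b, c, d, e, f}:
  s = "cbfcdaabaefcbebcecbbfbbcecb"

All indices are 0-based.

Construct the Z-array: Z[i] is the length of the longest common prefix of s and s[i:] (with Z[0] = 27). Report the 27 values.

[27, 0, 0, 1, 0, 0, 0, 0, 0, 0, 0, 2, 0, 0, 0, 1, 0, 2, 0, 0, 0, 0, 0, 1, 0, 2, 0]

Z[0]=27
i=1: fresh scan; Z[1]=0
i=2: fresh scan; Z[2]=0
i=3: fresh scan; Z[3]=1 grow→box=[3,4)
i=4: fresh scan; Z[4]=0
i=5: fresh scan; Z[5]=0
i=6: fresh scan; Z[6]=0
i=7: fresh scan; Z[7]=0
i=8: fresh scan; Z[8]=0
i=9: fresh scan; Z[9]=0
i=10: fresh scan; Z[10]=0
i=11: fresh scan; Z[11]=2 grow→box=[11,13)
i=12: min(r-i=1, Z[1]=0)=0; Z[12]=0
i=13: fresh scan; Z[13]=0
i=14: fresh scan; Z[14]=0
i=15: fresh scan; Z[15]=1 grow→box=[15,16)
i=16: fresh scan; Z[16]=0
i=17: fresh scan; Z[17]=2 grow→box=[17,19)
i=18: min(r-i=1, Z[1]=0)=0; Z[18]=0
i=19: fresh scan; Z[19]=0
i=20: fresh scan; Z[20]=0
i=21: fresh scan; Z[21]=0
i=22: fresh scan; Z[22]=0
i=23: fresh scan; Z[23]=1 grow→box=[23,24)
i=24: fresh scan; Z[24]=0
i=25: fresh scan; Z[25]=2 grow→box=[25,27)
i=26: min(r-i=1, Z[1]=0)=0; Z[26]=0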